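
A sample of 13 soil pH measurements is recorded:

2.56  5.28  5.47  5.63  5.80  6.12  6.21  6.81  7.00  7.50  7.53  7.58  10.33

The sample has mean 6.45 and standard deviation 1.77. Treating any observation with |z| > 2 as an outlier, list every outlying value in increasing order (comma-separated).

Cutoffs at x̄ ± 2s: 6.45 ± 2·1.77 = [2.91, 9.99].
2.56: z = -2.20, |z| > 2 → outlier.
10.33: z = 2.19, |z| > 2 → outlier.
Every other value lies within [2.91, 9.99].

2.56, 10.33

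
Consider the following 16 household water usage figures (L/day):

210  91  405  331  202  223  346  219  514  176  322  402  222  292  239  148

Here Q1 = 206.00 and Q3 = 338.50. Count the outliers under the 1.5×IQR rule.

IQR = 132.50; fences at 206.00 − 198.75 = 7.25 and 338.50 + 198.75 = 537.25.
Every value lies within the cutoffs.

0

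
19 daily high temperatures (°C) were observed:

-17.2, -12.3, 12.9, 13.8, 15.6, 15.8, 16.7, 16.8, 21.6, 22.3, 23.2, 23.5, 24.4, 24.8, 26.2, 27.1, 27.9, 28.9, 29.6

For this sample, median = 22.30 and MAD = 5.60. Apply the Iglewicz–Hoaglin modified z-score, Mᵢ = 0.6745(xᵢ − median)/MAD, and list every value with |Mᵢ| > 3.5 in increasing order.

|Mᵢ| > 3.5 ⇔ |xᵢ − 22.30| > 3.5·5.60/0.6745 = 29.06.
So outliers lie outside [-6.76, 51.36].
-17.2: M = -4.76 → outlier.
-12.3: M = -4.17 → outlier.

-17.2, -12.3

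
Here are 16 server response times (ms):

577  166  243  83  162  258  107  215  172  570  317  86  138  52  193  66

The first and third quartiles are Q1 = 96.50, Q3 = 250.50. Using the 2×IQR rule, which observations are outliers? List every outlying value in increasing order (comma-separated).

IQR = Q3 − Q1 = 250.50 − 96.50 = 154.00.
Lower fence = Q1 − 2·IQR = 96.50 − 308.00 = -211.50.
Upper fence = Q3 + 2·IQR = 250.50 + 308.00 = 558.50.
570 > 558.50 → outlier.
577 > 558.50 → outlier.
All remaining values lie within [-211.50, 558.50].

570, 577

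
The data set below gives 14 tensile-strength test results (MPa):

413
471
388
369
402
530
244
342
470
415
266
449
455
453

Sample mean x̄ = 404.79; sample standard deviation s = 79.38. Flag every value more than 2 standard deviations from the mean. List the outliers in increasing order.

244

Cutoffs at x̄ ± 2s: 404.79 ± 2·79.38 = [246.03, 563.55].
244: z = -2.03, |z| > 2 → outlier.
Every other value lies within [246.03, 563.55].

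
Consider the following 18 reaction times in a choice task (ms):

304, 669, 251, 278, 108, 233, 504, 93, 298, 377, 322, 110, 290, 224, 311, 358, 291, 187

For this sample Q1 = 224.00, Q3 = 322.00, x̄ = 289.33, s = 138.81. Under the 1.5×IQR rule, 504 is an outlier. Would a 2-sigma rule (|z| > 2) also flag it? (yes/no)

z = (504 − 289.33) / 138.81 = 1.55.
|z| = 1.55 ≤ 2.

no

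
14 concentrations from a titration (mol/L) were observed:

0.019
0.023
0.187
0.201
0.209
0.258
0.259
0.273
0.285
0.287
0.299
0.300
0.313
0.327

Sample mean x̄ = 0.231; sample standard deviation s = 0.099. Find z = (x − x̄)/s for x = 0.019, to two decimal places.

z = (0.019 − 0.231) / 0.099 = -2.14.

-2.14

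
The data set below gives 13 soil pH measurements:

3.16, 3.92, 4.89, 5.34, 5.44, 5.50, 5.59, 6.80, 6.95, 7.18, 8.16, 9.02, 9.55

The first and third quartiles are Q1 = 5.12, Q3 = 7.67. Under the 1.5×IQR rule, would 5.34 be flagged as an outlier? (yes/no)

IQR = Q3 − Q1 = 7.67 − 5.12 = 2.55.
Lower fence = Q1 − 1.5·IQR = 5.12 − 3.825 = 1.295.
Upper fence = Q3 + 1.5·IQR = 7.67 + 3.825 = 11.495.
5.34 lies within [1.295, 11.495].

no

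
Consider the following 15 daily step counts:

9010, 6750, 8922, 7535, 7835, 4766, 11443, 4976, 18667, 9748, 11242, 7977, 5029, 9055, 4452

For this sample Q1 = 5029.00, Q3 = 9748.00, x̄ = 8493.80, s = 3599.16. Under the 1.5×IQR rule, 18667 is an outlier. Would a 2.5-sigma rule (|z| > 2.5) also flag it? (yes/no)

z = (18667 − 8493.80) / 3599.16 = 2.83.
|z| = 2.83 > 2.5.

yes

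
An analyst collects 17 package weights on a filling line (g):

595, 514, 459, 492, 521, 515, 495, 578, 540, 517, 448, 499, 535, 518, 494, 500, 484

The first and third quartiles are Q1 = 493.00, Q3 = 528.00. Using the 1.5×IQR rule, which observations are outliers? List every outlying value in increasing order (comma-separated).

IQR = Q3 − Q1 = 528.00 − 493.00 = 35.00.
Lower fence = Q1 − 1.5·IQR = 493.00 − 52.50 = 440.50.
Upper fence = Q3 + 1.5·IQR = 528.00 + 52.50 = 580.50.
595 > 580.50 → outlier.
All remaining values lie within [440.50, 580.50].

595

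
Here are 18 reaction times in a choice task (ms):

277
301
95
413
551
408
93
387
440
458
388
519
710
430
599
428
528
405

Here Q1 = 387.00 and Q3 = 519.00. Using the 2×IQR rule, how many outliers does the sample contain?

2

IQR = 132.00; fences at 387.00 − 264.00 = 123.00 and 519.00 + 264.00 = 783.00.
Outside the cutoffs: 93, 95.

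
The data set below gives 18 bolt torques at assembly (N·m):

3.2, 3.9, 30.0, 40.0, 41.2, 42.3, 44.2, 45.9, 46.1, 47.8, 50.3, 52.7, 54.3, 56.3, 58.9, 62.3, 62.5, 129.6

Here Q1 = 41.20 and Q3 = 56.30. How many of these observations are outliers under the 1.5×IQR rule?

IQR = 15.10; fences at 41.20 − 22.65 = 18.55 and 56.30 + 22.65 = 78.95.
Outside the cutoffs: 3.2, 3.9, 129.6.

3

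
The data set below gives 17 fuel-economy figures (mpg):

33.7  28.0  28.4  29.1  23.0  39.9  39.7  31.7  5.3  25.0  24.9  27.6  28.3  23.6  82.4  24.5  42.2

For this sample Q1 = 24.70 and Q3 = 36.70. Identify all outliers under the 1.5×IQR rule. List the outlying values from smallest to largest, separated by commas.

5.3, 82.4

IQR = Q3 − Q1 = 36.70 − 24.70 = 12.00.
Lower fence = Q1 − 1.5·IQR = 24.70 − 18.00 = 6.70.
Upper fence = Q3 + 1.5·IQR = 36.70 + 18.00 = 54.70.
5.3 < 6.70 → outlier.
82.4 > 54.70 → outlier.
All remaining values lie within [6.70, 54.70].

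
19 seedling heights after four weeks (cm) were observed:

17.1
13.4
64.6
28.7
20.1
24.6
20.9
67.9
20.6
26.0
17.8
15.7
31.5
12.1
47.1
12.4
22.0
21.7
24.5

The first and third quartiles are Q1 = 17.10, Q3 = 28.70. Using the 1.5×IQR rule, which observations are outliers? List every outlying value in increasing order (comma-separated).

IQR = Q3 − Q1 = 28.70 − 17.10 = 11.60.
Lower fence = Q1 − 1.5·IQR = 17.10 − 17.40 = -0.30.
Upper fence = Q3 + 1.5·IQR = 28.70 + 17.40 = 46.10.
47.1 > 46.10 → outlier.
64.6 > 46.10 → outlier.
67.9 > 46.10 → outlier.
All remaining values lie within [-0.30, 46.10].

47.1, 64.6, 67.9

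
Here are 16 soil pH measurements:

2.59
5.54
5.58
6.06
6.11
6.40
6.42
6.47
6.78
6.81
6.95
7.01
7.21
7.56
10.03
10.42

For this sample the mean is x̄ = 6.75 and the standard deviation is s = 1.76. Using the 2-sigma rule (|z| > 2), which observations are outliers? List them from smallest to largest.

2.59, 10.42

Cutoffs at x̄ ± 2s: 6.75 ± 2·1.76 = [3.23, 10.27].
2.59: z = -2.36, |z| > 2 → outlier.
10.42: z = 2.09, |z| > 2 → outlier.
Every other value lies within [3.23, 10.27].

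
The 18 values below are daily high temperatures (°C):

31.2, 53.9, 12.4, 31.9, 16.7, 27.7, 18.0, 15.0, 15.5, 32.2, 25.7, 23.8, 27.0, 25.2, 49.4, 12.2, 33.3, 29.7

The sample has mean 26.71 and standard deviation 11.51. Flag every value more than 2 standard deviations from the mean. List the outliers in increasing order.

Cutoffs at x̄ ± 2s: 26.71 ± 2·11.51 = [3.69, 49.73].
53.9: z = 2.36, |z| > 2 → outlier.
Every other value lies within [3.69, 49.73].

53.9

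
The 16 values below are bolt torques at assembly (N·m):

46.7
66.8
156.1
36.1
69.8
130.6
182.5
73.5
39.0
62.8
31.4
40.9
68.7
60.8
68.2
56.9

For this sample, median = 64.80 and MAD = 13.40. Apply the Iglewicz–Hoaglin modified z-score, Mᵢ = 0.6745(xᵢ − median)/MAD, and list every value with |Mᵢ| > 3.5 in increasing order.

|Mᵢ| > 3.5 ⇔ |xᵢ − 64.80| > 3.5·13.40/0.6745 = 69.53.
So outliers lie outside [-4.73, 134.33].
156.1: M = 4.60 → outlier.
182.5: M = 5.92 → outlier.

156.1, 182.5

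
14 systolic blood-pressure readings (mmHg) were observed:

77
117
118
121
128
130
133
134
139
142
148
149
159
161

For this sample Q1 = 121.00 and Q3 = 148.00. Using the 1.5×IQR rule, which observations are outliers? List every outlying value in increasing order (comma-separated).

IQR = Q3 − Q1 = 148.00 − 121.00 = 27.00.
Lower fence = Q1 − 1.5·IQR = 121.00 − 40.50 = 80.50.
Upper fence = Q3 + 1.5·IQR = 148.00 + 40.50 = 188.50.
77 < 80.50 → outlier.
All remaining values lie within [80.50, 188.50].

77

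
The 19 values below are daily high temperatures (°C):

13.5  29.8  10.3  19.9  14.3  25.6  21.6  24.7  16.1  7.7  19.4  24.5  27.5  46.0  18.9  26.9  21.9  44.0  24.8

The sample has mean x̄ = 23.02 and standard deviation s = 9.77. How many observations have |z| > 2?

Cutoffs: x̄ ± 2s = [3.48, 42.56].
Outside the cutoffs: 44.0, 46.0.

2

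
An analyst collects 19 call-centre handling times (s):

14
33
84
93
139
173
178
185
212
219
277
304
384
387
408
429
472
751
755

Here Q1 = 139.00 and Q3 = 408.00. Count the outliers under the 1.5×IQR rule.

IQR = 269.00; fences at 139.00 − 403.50 = -264.50 and 408.00 + 403.50 = 811.50.
Every value lies within the cutoffs.

0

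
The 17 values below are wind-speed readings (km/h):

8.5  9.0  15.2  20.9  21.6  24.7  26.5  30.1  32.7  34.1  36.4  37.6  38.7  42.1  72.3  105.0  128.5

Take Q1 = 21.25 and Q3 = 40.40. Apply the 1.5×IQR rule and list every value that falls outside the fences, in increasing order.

72.3, 105.0, 128.5

IQR = Q3 − Q1 = 40.40 − 21.25 = 19.15.
Lower fence = Q1 − 1.5·IQR = 21.25 − 28.725 = -7.475.
Upper fence = Q3 + 1.5·IQR = 40.40 + 28.725 = 69.125.
72.3 > 69.125 → outlier.
105.0 > 69.125 → outlier.
128.5 > 69.125 → outlier.
All remaining values lie within [-7.475, 69.125].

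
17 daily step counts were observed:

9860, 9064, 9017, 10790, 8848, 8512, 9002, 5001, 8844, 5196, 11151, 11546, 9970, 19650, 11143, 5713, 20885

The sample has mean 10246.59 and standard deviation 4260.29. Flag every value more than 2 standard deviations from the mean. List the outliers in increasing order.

Cutoffs at x̄ ± 2s: 10246.59 ± 2·4260.29 = [1726.01, 18767.17].
19650: z = 2.21, |z| > 2 → outlier.
20885: z = 2.50, |z| > 2 → outlier.
Every other value lies within [1726.01, 18767.17].

19650, 20885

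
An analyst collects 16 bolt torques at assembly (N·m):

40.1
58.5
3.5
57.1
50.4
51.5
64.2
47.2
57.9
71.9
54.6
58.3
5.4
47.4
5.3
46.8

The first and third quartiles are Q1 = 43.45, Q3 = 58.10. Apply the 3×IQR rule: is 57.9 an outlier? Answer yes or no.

IQR = Q3 − Q1 = 58.10 − 43.45 = 14.65.
Lower fence = Q1 − 3·IQR = 43.45 − 43.95 = -0.50.
Upper fence = Q3 + 3·IQR = 58.10 + 43.95 = 102.05.
57.9 lies within [-0.50, 102.05].

no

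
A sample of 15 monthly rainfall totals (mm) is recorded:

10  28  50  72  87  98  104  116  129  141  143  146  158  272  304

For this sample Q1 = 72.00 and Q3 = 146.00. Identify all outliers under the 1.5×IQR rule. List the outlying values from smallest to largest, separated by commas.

272, 304

IQR = Q3 − Q1 = 146.00 − 72.00 = 74.00.
Lower fence = Q1 − 1.5·IQR = 72.00 − 111.00 = -39.00.
Upper fence = Q3 + 1.5·IQR = 146.00 + 111.00 = 257.00.
272 > 257.00 → outlier.
304 > 257.00 → outlier.
All remaining values lie within [-39.00, 257.00].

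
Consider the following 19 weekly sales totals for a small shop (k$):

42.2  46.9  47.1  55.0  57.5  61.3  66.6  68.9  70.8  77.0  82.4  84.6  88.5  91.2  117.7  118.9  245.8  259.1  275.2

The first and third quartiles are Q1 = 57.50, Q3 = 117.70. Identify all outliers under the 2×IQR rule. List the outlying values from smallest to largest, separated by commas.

245.8, 259.1, 275.2

IQR = Q3 − Q1 = 117.70 − 57.50 = 60.20.
Lower fence = Q1 − 2·IQR = 57.50 − 120.40 = -62.90.
Upper fence = Q3 + 2·IQR = 117.70 + 120.40 = 238.10.
245.8 > 238.10 → outlier.
259.1 > 238.10 → outlier.
275.2 > 238.10 → outlier.
All remaining values lie within [-62.90, 238.10].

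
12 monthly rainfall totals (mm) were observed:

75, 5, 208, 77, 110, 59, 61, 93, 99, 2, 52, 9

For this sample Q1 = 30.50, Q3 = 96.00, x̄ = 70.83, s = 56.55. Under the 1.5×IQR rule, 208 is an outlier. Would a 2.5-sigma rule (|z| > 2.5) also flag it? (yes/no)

z = (208 − 70.83) / 56.55 = 2.43.
|z| = 2.43 ≤ 2.5.

no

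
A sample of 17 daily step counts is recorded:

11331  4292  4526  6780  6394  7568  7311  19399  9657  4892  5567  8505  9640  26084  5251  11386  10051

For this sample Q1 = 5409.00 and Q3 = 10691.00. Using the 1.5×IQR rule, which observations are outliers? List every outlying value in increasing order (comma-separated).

19399, 26084

IQR = Q3 − Q1 = 10691.00 − 5409.00 = 5282.00.
Lower fence = Q1 − 1.5·IQR = 5409.00 − 7923.00 = -2514.00.
Upper fence = Q3 + 1.5·IQR = 10691.00 + 7923.00 = 18614.00.
19399 > 18614.00 → outlier.
26084 > 18614.00 → outlier.
All remaining values lie within [-2514.00, 18614.00].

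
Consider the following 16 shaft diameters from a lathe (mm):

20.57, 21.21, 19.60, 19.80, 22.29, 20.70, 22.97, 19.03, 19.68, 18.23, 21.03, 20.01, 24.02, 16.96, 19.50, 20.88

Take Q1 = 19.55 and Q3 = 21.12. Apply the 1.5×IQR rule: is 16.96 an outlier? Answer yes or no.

yes

IQR = Q3 − Q1 = 21.12 − 19.55 = 1.57.
Lower fence = Q1 − 1.5·IQR = 19.55 − 2.355 = 17.195.
Upper fence = Q3 + 1.5·IQR = 21.12 + 2.355 = 23.475.
16.96 lies below the lower fence.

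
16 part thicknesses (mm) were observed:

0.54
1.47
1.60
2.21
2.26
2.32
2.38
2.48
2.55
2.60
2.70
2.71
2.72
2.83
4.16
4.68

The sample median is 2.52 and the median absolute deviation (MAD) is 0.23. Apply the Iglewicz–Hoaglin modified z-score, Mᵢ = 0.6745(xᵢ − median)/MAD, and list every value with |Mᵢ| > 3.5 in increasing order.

|Mᵢ| > 3.5 ⇔ |xᵢ − 2.52| > 3.5·0.23/0.6745 = 1.19.
So outliers lie outside [1.33, 3.71].
0.54: M = -5.81 → outlier.
4.16: M = 4.81 → outlier.
4.68: M = 6.33 → outlier.

0.54, 4.16, 4.68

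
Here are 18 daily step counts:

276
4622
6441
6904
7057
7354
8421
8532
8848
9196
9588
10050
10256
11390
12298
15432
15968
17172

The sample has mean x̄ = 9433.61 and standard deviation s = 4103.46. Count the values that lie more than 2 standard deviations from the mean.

1

Cutoffs: x̄ ± 2s = [1226.69, 17640.53].
Outside the cutoffs: 276.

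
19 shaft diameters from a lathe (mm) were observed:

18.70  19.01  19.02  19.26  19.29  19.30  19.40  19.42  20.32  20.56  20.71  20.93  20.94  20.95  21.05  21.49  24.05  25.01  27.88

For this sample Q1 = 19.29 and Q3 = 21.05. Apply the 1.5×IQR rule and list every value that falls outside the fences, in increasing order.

IQR = Q3 − Q1 = 21.05 − 19.29 = 1.76.
Lower fence = Q1 − 1.5·IQR = 19.29 − 2.64 = 16.65.
Upper fence = Q3 + 1.5·IQR = 21.05 + 2.64 = 23.69.
24.05 > 23.69 → outlier.
25.01 > 23.69 → outlier.
27.88 > 23.69 → outlier.
All remaining values lie within [16.65, 23.69].

24.05, 25.01, 27.88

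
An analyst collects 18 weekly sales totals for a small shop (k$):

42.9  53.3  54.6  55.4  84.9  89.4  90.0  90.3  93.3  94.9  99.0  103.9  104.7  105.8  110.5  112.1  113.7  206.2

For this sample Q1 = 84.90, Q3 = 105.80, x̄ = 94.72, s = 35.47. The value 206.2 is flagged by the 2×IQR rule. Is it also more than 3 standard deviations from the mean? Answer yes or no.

yes

z = (206.2 − 94.72) / 35.47 = 3.14.
|z| = 3.14 > 3.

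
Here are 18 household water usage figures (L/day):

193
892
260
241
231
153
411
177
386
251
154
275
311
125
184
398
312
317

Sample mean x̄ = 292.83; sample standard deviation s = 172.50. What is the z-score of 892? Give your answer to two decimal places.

z = (892 − 292.83) / 172.50 = 3.47.

3.47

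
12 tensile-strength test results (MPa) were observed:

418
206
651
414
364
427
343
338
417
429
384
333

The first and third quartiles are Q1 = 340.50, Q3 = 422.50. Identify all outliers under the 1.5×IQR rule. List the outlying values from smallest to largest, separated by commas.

206, 651

IQR = Q3 − Q1 = 422.50 − 340.50 = 82.00.
Lower fence = Q1 − 1.5·IQR = 340.50 − 123.00 = 217.50.
Upper fence = Q3 + 1.5·IQR = 422.50 + 123.00 = 545.50.
206 < 217.50 → outlier.
651 > 545.50 → outlier.
All remaining values lie within [217.50, 545.50].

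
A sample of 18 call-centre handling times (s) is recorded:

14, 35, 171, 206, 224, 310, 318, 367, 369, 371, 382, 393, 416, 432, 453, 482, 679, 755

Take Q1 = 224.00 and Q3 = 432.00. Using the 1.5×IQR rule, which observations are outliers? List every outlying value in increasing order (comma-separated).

IQR = Q3 − Q1 = 432.00 − 224.00 = 208.00.
Lower fence = Q1 − 1.5·IQR = 224.00 − 312.00 = -88.00.
Upper fence = Q3 + 1.5·IQR = 432.00 + 312.00 = 744.00.
755 > 744.00 → outlier.
All remaining values lie within [-88.00, 744.00].

755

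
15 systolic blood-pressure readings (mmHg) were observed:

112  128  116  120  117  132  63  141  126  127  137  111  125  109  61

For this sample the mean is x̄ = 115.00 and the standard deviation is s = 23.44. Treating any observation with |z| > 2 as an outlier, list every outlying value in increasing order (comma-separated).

Cutoffs at x̄ ± 2s: 115.00 ± 2·23.44 = [68.12, 161.88].
61: z = -2.30, |z| > 2 → outlier.
63: z = -2.22, |z| > 2 → outlier.
Every other value lies within [68.12, 161.88].

61, 63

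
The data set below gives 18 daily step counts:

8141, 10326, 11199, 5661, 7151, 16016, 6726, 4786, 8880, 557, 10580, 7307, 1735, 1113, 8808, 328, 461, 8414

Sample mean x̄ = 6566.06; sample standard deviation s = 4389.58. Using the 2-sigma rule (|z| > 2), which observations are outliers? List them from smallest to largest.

Cutoffs at x̄ ± 2s: 6566.06 ± 2·4389.58 = [-2213.10, 15345.22].
16016: z = 2.15, |z| > 2 → outlier.
Every other value lies within [-2213.10, 15345.22].

16016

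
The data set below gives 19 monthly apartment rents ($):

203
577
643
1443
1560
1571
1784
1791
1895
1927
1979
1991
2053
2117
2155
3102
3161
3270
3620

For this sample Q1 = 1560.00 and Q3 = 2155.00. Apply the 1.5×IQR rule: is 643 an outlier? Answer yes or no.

yes

IQR = Q3 − Q1 = 2155.00 − 1560.00 = 595.00.
Lower fence = Q1 − 1.5·IQR = 1560.00 − 892.50 = 667.50.
Upper fence = Q3 + 1.5·IQR = 2155.00 + 892.50 = 3047.50.
643 lies below the lower fence.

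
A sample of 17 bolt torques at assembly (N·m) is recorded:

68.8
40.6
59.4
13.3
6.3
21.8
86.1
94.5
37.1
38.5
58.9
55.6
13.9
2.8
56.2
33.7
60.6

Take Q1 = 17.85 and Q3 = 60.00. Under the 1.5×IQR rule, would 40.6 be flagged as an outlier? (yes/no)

no

IQR = Q3 − Q1 = 60.00 − 17.85 = 42.15.
Lower fence = Q1 − 1.5·IQR = 17.85 − 63.225 = -45.375.
Upper fence = Q3 + 1.5·IQR = 60.00 + 63.225 = 123.225.
40.6 lies within [-45.375, 123.225].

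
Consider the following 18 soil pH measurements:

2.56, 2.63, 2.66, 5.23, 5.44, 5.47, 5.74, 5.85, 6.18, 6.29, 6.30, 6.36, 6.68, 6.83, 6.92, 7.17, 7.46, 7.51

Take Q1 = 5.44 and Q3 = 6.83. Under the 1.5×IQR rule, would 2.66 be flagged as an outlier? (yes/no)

IQR = Q3 − Q1 = 6.83 − 5.44 = 1.39.
Lower fence = Q1 − 1.5·IQR = 5.44 − 2.085 = 3.355.
Upper fence = Q3 + 1.5·IQR = 6.83 + 2.085 = 8.915.
2.66 lies below the lower fence.

yes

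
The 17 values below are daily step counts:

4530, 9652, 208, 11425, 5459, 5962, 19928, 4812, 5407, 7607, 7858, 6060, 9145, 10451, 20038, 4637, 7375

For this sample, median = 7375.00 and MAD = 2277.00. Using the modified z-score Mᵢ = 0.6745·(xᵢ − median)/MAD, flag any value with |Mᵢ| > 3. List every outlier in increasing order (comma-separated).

|Mᵢ| > 3 ⇔ |xᵢ − 7375.00| > 3·2277.00/0.6745 = 10127.50.
So outliers lie outside [-2752.50, 17502.50].
19928: M = 3.72 → outlier.
20038: M = 3.75 → outlier.

19928, 20038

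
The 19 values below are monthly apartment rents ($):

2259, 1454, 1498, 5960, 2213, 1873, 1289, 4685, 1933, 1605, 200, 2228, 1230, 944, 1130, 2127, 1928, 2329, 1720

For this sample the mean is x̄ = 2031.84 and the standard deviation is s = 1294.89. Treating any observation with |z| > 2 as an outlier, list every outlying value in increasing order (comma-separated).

Cutoffs at x̄ ± 2s: 2031.84 ± 2·1294.89 = [-557.94, 4621.62].
4685: z = 2.05, |z| > 2 → outlier.
5960: z = 3.03, |z| > 2 → outlier.
Every other value lies within [-557.94, 4621.62].

4685, 5960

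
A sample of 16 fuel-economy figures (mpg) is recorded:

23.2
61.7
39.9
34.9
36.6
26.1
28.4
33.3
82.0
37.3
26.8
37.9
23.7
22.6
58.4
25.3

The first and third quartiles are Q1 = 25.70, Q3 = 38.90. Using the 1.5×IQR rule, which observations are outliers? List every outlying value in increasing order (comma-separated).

IQR = Q3 − Q1 = 38.90 − 25.70 = 13.20.
Lower fence = Q1 − 1.5·IQR = 25.70 − 19.80 = 5.90.
Upper fence = Q3 + 1.5·IQR = 38.90 + 19.80 = 58.70.
61.7 > 58.70 → outlier.
82.0 > 58.70 → outlier.
All remaining values lie within [5.90, 58.70].

61.7, 82.0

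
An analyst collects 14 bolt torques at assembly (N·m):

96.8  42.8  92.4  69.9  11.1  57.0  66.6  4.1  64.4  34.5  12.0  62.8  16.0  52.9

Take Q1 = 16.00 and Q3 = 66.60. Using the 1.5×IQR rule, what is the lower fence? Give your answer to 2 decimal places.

-59.90

IQR = Q3 − Q1 = 66.60 − 16.00 = 50.60.
Lower fence = Q1 − 1.5·IQR = 16.00 − 75.90 = -59.90.
Upper fence = Q3 + 1.5·IQR = 66.60 + 75.90 = 142.50.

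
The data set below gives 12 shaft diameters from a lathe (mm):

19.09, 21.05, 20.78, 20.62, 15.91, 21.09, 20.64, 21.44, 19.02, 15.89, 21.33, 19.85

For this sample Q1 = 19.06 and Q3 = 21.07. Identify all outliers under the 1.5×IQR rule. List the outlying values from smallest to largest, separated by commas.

15.89, 15.91

IQR = Q3 − Q1 = 21.07 − 19.06 = 2.01.
Lower fence = Q1 − 1.5·IQR = 19.06 − 3.015 = 16.045.
Upper fence = Q3 + 1.5·IQR = 21.07 + 3.015 = 24.085.
15.89 < 16.045 → outlier.
15.91 < 16.045 → outlier.
All remaining values lie within [16.045, 24.085].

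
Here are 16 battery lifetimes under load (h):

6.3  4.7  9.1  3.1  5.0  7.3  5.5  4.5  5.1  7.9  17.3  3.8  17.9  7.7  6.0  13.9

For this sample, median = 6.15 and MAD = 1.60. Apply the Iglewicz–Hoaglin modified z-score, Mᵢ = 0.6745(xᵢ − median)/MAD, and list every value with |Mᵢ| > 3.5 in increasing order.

|Mᵢ| > 3.5 ⇔ |xᵢ − 6.15| > 3.5·1.60/0.6745 = 8.30.
So outliers lie outside [-2.15, 14.45].
17.3: M = 4.70 → outlier.
17.9: M = 4.95 → outlier.

17.3, 17.9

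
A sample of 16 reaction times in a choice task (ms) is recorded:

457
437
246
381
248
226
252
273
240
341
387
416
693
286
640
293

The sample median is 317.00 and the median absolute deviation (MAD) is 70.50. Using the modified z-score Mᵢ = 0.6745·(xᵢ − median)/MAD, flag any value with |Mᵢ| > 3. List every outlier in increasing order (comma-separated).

|Mᵢ| > 3 ⇔ |xᵢ − 317.00| > 3·70.50/0.6745 = 313.57.
So outliers lie outside [3.43, 630.57].
640: M = 3.09 → outlier.
693: M = 3.60 → outlier.

640, 693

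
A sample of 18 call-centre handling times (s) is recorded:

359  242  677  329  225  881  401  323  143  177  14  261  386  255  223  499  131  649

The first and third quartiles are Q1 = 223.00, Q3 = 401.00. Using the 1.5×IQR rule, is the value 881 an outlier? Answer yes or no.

yes

IQR = Q3 − Q1 = 401.00 − 223.00 = 178.00.
Lower fence = Q1 − 1.5·IQR = 223.00 − 267.00 = -44.00.
Upper fence = Q3 + 1.5·IQR = 401.00 + 267.00 = 668.00.
881 lies above the upper fence.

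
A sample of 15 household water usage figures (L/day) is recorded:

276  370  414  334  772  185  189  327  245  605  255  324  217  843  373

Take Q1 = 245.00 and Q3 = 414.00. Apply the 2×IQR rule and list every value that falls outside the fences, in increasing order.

IQR = Q3 − Q1 = 414.00 − 245.00 = 169.00.
Lower fence = Q1 − 2·IQR = 245.00 − 338.00 = -93.00.
Upper fence = Q3 + 2·IQR = 414.00 + 338.00 = 752.00.
772 > 752.00 → outlier.
843 > 752.00 → outlier.
All remaining values lie within [-93.00, 752.00].

772, 843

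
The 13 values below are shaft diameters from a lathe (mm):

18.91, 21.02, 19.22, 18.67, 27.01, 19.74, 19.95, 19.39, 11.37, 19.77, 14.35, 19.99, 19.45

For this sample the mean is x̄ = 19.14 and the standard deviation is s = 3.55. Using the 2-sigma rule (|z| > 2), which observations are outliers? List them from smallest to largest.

Cutoffs at x̄ ± 2s: 19.14 ± 2·3.55 = [12.04, 26.24].
11.37: z = -2.19, |z| > 2 → outlier.
27.01: z = 2.22, |z| > 2 → outlier.
Every other value lies within [12.04, 26.24].

11.37, 27.01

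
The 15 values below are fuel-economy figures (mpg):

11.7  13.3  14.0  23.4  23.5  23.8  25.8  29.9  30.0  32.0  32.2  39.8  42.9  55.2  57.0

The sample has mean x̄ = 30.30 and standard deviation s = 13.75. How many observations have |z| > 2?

Cutoffs: x̄ ± 2s = [2.80, 57.80].
Every value lies within the cutoffs.

0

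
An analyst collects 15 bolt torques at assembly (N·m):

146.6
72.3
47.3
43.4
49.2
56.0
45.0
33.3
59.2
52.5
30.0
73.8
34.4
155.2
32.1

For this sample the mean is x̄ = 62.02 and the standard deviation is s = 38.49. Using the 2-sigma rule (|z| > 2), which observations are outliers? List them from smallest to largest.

Cutoffs at x̄ ± 2s: 62.02 ± 2·38.49 = [-14.96, 139.00].
146.6: z = 2.20, |z| > 2 → outlier.
155.2: z = 2.42, |z| > 2 → outlier.
Every other value lies within [-14.96, 139.00].

146.6, 155.2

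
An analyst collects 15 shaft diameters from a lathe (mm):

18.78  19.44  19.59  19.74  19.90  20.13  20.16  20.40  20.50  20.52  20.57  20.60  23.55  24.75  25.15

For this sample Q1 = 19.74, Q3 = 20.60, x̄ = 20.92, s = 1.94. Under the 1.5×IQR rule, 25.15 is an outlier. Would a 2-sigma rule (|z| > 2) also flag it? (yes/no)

yes

z = (25.15 − 20.92) / 1.94 = 2.18.
|z| = 2.18 > 2.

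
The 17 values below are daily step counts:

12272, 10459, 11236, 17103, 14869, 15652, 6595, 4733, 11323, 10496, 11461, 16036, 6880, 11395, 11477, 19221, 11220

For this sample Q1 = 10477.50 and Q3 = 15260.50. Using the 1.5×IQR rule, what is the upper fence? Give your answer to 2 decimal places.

IQR = Q3 − Q1 = 15260.50 − 10477.50 = 4783.00.
Lower fence = Q1 − 1.5·IQR = 10477.50 − 7174.50 = 3303.00.
Upper fence = Q3 + 1.5·IQR = 15260.50 + 7174.50 = 22435.00.

22435.00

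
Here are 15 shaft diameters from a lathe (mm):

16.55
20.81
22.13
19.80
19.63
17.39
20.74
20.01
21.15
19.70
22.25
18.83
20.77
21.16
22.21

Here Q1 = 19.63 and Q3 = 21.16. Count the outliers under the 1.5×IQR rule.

1

IQR = 1.53; fences at 19.63 − 2.295 = 17.335 and 21.16 + 2.295 = 23.455.
Outside the cutoffs: 16.55.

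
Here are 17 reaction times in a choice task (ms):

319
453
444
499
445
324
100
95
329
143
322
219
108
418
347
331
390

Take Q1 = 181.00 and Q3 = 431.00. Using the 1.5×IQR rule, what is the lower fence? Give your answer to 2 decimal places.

IQR = Q3 − Q1 = 431.00 − 181.00 = 250.00.
Lower fence = Q1 − 1.5·IQR = 181.00 − 375.00 = -194.00.
Upper fence = Q3 + 1.5·IQR = 431.00 + 375.00 = 806.00.

-194.00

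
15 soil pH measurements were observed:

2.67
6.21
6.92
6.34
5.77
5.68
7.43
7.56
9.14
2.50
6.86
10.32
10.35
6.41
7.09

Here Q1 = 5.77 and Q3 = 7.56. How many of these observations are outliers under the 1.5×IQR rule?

4

IQR = 1.79; fences at 5.77 − 2.685 = 3.085 and 7.56 + 2.685 = 10.245.
Outside the cutoffs: 2.50, 2.67, 10.32, 10.35.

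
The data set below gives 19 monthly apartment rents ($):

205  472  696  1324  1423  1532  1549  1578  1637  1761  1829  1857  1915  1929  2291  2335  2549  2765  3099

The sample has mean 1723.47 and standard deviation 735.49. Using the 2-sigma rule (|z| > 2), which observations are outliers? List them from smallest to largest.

Cutoffs at x̄ ± 2s: 1723.47 ± 2·735.49 = [252.49, 3194.45].
205: z = -2.06, |z| > 2 → outlier.
Every other value lies within [252.49, 3194.45].

205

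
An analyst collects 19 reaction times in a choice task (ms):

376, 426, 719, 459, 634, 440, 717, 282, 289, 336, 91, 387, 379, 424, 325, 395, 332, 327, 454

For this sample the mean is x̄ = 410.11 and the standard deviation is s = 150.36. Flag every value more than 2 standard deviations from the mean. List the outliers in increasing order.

91, 717, 719

Cutoffs at x̄ ± 2s: 410.11 ± 2·150.36 = [109.39, 710.83].
91: z = -2.12, |z| > 2 → outlier.
717: z = 2.04, |z| > 2 → outlier.
719: z = 2.05, |z| > 2 → outlier.
Every other value lies within [109.39, 710.83].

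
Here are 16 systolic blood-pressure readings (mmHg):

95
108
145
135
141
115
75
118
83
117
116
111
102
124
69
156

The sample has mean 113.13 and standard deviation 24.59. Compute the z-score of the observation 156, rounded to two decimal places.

1.74

z = (156 − 113.13) / 24.59 = 1.74.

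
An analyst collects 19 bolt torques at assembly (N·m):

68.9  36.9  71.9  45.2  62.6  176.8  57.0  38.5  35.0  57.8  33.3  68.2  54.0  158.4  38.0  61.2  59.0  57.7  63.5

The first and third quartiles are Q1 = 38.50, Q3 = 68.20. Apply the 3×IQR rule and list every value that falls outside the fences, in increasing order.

158.4, 176.8

IQR = Q3 − Q1 = 68.20 − 38.50 = 29.70.
Lower fence = Q1 − 3·IQR = 38.50 − 89.10 = -50.60.
Upper fence = Q3 + 3·IQR = 68.20 + 89.10 = 157.30.
158.4 > 157.30 → outlier.
176.8 > 157.30 → outlier.
All remaining values lie within [-50.60, 157.30].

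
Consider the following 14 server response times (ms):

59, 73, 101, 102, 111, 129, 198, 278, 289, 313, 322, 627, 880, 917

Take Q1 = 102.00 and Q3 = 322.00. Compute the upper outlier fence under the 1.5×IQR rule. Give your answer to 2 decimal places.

IQR = Q3 − Q1 = 322.00 − 102.00 = 220.00.
Lower fence = Q1 − 1.5·IQR = 102.00 − 330.00 = -228.00.
Upper fence = Q3 + 1.5·IQR = 322.00 + 330.00 = 652.00.

652.00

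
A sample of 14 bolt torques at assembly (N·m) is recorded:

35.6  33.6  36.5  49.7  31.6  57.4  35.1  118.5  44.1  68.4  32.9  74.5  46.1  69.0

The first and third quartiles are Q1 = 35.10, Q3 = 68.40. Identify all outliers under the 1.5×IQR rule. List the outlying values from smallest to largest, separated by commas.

IQR = Q3 − Q1 = 68.40 − 35.10 = 33.30.
Lower fence = Q1 − 1.5·IQR = 35.10 − 49.95 = -14.85.
Upper fence = Q3 + 1.5·IQR = 68.40 + 49.95 = 118.35.
118.5 > 118.35 → outlier.
All remaining values lie within [-14.85, 118.35].

118.5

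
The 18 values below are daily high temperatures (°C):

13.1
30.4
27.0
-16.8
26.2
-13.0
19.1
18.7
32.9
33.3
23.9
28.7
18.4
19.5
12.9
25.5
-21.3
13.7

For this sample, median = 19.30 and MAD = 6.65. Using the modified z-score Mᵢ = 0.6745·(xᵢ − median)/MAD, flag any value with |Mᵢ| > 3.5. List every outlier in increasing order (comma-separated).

-21.3, -16.8

|Mᵢ| > 3.5 ⇔ |xᵢ − 19.30| > 3.5·6.65/0.6745 = 34.51.
So outliers lie outside [-15.21, 53.81].
-21.3: M = -4.12 → outlier.
-16.8: M = -3.66 → outlier.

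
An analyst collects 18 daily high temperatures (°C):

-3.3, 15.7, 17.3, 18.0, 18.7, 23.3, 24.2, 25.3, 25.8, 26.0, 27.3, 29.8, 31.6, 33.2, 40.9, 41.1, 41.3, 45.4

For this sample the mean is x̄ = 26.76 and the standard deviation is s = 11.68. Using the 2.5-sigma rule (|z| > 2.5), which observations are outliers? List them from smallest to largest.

-3.3

Cutoffs at x̄ ± 2.5s: 26.76 ± 2.5·11.68 = [-2.44, 55.96].
-3.3: z = -2.57, |z| > 2.5 → outlier.
Every other value lies within [-2.44, 55.96].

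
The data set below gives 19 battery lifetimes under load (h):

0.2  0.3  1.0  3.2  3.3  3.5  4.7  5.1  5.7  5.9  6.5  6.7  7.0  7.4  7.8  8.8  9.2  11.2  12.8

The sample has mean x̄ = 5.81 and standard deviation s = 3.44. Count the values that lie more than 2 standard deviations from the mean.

1

Cutoffs: x̄ ± 2s = [-1.07, 12.69].
Outside the cutoffs: 12.8.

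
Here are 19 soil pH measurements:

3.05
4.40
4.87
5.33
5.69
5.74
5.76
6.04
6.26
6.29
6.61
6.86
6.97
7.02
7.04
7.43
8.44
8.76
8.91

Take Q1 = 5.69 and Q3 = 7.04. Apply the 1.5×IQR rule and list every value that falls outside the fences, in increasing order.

3.05

IQR = Q3 − Q1 = 7.04 − 5.69 = 1.35.
Lower fence = Q1 − 1.5·IQR = 5.69 − 2.025 = 3.665.
Upper fence = Q3 + 1.5·IQR = 7.04 + 2.025 = 9.065.
3.05 < 3.665 → outlier.
All remaining values lie within [3.665, 9.065].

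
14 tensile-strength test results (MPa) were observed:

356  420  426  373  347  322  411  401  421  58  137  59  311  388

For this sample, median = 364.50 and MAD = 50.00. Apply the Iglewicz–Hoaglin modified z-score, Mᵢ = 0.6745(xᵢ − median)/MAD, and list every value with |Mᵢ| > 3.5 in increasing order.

|Mᵢ| > 3.5 ⇔ |xᵢ − 364.50| > 3.5·50.00/0.6745 = 259.45.
So outliers lie outside [105.05, 623.95].
58: M = -4.13 → outlier.
59: M = -4.12 → outlier.

58, 59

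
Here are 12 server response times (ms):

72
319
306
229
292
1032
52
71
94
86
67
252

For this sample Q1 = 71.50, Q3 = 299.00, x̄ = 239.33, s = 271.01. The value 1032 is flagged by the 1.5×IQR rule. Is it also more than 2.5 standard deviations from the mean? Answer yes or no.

yes

z = (1032 − 239.33) / 271.01 = 2.92.
|z| = 2.92 > 2.5.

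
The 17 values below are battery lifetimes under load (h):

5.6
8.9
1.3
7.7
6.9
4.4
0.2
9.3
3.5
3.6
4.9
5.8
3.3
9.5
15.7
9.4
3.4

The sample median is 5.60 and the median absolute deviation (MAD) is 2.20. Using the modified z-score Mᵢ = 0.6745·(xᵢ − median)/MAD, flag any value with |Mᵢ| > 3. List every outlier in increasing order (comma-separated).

|Mᵢ| > 3 ⇔ |xᵢ − 5.60| > 3·2.20/0.6745 = 9.79.
So outliers lie outside [-4.19, 15.39].
15.7: M = 3.10 → outlier.

15.7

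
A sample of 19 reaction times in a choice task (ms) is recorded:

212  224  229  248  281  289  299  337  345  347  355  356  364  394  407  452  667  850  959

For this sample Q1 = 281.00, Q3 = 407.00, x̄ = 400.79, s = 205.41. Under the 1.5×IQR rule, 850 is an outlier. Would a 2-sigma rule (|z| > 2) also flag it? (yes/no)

yes

z = (850 − 400.79) / 205.41 = 2.19.
|z| = 2.19 > 2.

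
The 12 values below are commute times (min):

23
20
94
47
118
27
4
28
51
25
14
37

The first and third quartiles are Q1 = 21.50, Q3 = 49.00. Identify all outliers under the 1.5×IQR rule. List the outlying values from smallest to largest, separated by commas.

94, 118

IQR = Q3 − Q1 = 49.00 − 21.50 = 27.50.
Lower fence = Q1 − 1.5·IQR = 21.50 − 41.25 = -19.75.
Upper fence = Q3 + 1.5·IQR = 49.00 + 41.25 = 90.25.
94 > 90.25 → outlier.
118 > 90.25 → outlier.
All remaining values lie within [-19.75, 90.25].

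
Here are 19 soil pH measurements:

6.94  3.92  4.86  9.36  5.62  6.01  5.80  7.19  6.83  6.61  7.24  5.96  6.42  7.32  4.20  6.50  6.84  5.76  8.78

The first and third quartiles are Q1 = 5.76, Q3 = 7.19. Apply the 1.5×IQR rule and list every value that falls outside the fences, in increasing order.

IQR = Q3 − Q1 = 7.19 − 5.76 = 1.43.
Lower fence = Q1 − 1.5·IQR = 5.76 − 2.145 = 3.615.
Upper fence = Q3 + 1.5·IQR = 7.19 + 2.145 = 9.335.
9.36 > 9.335 → outlier.
All remaining values lie within [3.615, 9.335].

9.36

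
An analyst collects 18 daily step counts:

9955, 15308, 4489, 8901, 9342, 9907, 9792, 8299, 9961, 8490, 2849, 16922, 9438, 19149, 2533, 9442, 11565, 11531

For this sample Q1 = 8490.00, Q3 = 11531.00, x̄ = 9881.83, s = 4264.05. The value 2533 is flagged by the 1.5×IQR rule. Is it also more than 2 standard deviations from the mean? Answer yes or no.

z = (2533 − 9881.83) / 4264.05 = -1.72.
|z| = 1.72 ≤ 2.

no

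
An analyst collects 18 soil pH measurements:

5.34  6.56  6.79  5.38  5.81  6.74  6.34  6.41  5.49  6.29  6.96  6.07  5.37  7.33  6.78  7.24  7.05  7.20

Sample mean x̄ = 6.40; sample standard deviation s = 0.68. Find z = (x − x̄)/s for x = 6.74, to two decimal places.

z = (6.74 − 6.40) / 0.68 = 0.50.

0.50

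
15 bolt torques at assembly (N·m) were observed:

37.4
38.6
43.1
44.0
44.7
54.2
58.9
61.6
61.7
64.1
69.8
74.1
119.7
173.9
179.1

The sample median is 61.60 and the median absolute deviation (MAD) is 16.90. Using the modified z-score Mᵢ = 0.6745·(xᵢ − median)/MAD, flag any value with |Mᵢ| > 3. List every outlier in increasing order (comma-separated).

|Mᵢ| > 3 ⇔ |xᵢ − 61.60| > 3·16.90/0.6745 = 75.17.
So outliers lie outside [-13.57, 136.77].
173.9: M = 4.48 → outlier.
179.1: M = 4.69 → outlier.

173.9, 179.1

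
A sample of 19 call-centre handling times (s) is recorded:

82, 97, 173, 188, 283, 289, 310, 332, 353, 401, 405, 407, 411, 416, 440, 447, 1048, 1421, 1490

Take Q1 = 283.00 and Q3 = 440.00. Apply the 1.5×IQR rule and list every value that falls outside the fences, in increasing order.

IQR = Q3 − Q1 = 440.00 − 283.00 = 157.00.
Lower fence = Q1 − 1.5·IQR = 283.00 − 235.50 = 47.50.
Upper fence = Q3 + 1.5·IQR = 440.00 + 235.50 = 675.50.
1048 > 675.50 → outlier.
1421 > 675.50 → outlier.
1490 > 675.50 → outlier.
All remaining values lie within [47.50, 675.50].

1048, 1421, 1490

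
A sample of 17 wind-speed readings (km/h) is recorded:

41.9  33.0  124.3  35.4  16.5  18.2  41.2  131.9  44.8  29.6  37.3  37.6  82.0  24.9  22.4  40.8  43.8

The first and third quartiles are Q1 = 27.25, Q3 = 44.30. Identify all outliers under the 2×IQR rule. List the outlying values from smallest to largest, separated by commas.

82.0, 124.3, 131.9

IQR = Q3 − Q1 = 44.30 − 27.25 = 17.05.
Lower fence = Q1 − 2·IQR = 27.25 − 34.10 = -6.85.
Upper fence = Q3 + 2·IQR = 44.30 + 34.10 = 78.40.
82.0 > 78.40 → outlier.
124.3 > 78.40 → outlier.
131.9 > 78.40 → outlier.
All remaining values lie within [-6.85, 78.40].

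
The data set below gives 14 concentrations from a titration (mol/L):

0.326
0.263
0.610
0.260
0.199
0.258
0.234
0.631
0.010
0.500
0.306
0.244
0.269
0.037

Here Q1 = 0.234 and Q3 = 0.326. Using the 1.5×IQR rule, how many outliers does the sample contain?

IQR = 0.092; fences at 0.234 − 0.138 = 0.096 and 0.326 + 0.138 = 0.464.
Outside the cutoffs: 0.010, 0.037, 0.500, 0.610, 0.631.

5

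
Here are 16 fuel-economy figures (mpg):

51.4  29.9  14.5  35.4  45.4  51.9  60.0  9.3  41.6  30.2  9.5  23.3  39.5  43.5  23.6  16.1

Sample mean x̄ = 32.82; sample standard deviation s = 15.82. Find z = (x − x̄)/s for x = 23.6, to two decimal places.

-0.58

z = (23.6 − 32.82) / 15.82 = -0.58.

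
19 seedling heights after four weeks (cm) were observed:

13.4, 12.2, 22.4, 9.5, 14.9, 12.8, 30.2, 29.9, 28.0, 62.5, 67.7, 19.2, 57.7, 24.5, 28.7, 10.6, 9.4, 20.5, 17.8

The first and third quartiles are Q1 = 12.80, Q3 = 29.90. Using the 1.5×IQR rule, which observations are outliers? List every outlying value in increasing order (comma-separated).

57.7, 62.5, 67.7

IQR = Q3 − Q1 = 29.90 − 12.80 = 17.10.
Lower fence = Q1 − 1.5·IQR = 12.80 − 25.65 = -12.85.
Upper fence = Q3 + 1.5·IQR = 29.90 + 25.65 = 55.55.
57.7 > 55.55 → outlier.
62.5 > 55.55 → outlier.
67.7 > 55.55 → outlier.
All remaining values lie within [-12.85, 55.55].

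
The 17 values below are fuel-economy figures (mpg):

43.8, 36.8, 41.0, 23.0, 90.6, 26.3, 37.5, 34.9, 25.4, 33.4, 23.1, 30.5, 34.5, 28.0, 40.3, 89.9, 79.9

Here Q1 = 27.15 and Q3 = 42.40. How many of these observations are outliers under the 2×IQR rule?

3

IQR = 15.25; fences at 27.15 − 30.50 = -3.35 and 42.40 + 30.50 = 72.90.
Outside the cutoffs: 79.9, 89.9, 90.6.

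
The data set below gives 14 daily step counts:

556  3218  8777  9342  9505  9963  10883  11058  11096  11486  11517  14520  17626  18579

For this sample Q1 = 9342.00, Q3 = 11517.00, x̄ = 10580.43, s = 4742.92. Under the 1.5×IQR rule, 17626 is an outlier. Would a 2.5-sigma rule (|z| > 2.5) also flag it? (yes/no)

no

z = (17626 − 10580.43) / 4742.92 = 1.49.
|z| = 1.49 ≤ 2.5.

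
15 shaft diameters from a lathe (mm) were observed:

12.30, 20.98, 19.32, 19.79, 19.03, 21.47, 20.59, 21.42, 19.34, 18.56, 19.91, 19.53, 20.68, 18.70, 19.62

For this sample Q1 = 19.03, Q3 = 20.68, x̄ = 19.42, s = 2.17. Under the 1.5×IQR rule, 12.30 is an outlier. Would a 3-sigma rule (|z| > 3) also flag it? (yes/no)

yes

z = (12.30 − 19.42) / 2.17 = -3.28.
|z| = 3.28 > 3.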